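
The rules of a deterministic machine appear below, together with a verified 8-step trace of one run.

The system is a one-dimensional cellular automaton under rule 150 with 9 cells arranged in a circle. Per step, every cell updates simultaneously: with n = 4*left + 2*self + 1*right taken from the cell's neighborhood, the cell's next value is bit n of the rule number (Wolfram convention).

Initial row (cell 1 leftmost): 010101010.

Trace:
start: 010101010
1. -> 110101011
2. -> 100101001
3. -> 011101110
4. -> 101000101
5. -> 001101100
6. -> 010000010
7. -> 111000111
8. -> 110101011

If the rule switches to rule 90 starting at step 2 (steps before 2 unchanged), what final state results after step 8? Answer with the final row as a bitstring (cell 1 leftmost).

(re-executing steps 2..8 under rule 90; state before step 2: 110101011)
2. -> 010000010
3. -> 101000101
4. -> 100101001
5. -> 111000111
6. -> 001101100
7. -> 011101110
8. -> 110101011

110101011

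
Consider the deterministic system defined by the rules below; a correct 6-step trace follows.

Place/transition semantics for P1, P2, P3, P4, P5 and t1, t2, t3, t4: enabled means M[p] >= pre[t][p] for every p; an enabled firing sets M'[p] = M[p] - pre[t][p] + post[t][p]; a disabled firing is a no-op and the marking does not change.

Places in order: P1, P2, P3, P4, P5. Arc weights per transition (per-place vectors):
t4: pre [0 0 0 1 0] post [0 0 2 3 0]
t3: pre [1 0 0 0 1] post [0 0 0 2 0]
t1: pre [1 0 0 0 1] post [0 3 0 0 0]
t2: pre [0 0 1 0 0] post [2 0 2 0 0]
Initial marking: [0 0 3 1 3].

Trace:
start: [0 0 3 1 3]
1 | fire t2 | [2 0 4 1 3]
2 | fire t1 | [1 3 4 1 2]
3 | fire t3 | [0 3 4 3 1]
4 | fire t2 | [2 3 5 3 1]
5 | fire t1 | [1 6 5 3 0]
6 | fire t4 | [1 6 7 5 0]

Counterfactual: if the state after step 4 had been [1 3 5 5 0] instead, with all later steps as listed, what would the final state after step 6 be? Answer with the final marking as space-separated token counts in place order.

state after step 4 := [1 3 5 5 0]
5 | fire t1 | [1 3 5 5 0]
6 | fire t4 | [1 3 7 7 0]

1 3 7 7 0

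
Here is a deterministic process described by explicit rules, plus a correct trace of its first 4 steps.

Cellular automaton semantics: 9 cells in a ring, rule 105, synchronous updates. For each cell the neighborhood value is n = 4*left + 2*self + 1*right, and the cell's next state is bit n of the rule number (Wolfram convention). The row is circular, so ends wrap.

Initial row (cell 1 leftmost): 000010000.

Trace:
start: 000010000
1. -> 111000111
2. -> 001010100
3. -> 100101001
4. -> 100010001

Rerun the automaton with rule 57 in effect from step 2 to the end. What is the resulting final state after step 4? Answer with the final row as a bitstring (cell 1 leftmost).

001010110

(re-executing steps 2..4 under rule 57; state before step 2: 111000111)
2. -> 000110100
3. -> 110101011
4. -> 001010110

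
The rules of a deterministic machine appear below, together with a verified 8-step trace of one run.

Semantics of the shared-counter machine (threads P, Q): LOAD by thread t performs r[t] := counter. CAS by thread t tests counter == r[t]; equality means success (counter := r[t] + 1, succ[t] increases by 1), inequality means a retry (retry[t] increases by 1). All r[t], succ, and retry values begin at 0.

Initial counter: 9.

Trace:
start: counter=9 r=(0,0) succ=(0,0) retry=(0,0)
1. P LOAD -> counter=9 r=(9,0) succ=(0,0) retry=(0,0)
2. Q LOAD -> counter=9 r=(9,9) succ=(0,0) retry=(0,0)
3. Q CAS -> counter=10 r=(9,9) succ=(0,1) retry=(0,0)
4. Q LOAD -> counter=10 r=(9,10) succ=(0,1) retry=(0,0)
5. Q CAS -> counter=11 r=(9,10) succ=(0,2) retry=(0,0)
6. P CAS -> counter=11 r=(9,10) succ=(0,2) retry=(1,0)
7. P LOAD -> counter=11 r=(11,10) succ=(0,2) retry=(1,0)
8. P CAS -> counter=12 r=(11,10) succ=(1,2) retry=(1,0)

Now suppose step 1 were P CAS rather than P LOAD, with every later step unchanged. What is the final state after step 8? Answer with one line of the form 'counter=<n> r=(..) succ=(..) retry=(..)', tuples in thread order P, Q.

counter=12 r=(11,10) succ=(1,2) retry=(2,0)

(re-executing from step 1 with the substitution; state before step 1: counter=9 r=(0,0) succ=(0,0) retry=(0,0))
1. P CAS -> counter=9 r=(0,0) succ=(0,0) retry=(1,0)
2. Q LOAD -> counter=9 r=(0,9) succ=(0,0) retry=(1,0)
3. Q CAS -> counter=10 r=(0,9) succ=(0,1) retry=(1,0)
4. Q LOAD -> counter=10 r=(0,10) succ=(0,1) retry=(1,0)
5. Q CAS -> counter=11 r=(0,10) succ=(0,2) retry=(1,0)
6. P CAS -> counter=11 r=(0,10) succ=(0,2) retry=(2,0)
7. P LOAD -> counter=11 r=(11,10) succ=(0,2) retry=(2,0)
8. P CAS -> counter=12 r=(11,10) succ=(1,2) retry=(2,0)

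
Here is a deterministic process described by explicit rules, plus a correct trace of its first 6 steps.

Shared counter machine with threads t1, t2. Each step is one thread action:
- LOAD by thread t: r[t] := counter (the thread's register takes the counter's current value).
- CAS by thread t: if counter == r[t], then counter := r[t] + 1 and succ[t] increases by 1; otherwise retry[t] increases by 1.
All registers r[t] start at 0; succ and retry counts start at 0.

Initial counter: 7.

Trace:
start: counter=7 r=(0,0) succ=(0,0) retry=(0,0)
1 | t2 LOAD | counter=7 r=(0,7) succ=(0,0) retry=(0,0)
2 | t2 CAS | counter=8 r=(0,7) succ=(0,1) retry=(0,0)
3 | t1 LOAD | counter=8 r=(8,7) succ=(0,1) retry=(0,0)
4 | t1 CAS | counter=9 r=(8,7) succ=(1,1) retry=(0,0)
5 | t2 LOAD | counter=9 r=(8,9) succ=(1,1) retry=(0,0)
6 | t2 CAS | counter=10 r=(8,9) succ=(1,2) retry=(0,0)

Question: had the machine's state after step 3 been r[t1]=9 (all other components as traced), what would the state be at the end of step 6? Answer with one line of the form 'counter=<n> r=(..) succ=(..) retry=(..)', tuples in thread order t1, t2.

counter=9 r=(9,8) succ=(0,2) retry=(1,0)

state after step 3 := counter=8 r=(9,7) succ=(0,1) retry=(0,0)
4 | t1 CAS | counter=8 r=(9,7) succ=(0,1) retry=(1,0)
5 | t2 LOAD | counter=8 r=(9,8) succ=(0,1) retry=(1,0)
6 | t2 CAS | counter=9 r=(9,8) succ=(0,2) retry=(1,0)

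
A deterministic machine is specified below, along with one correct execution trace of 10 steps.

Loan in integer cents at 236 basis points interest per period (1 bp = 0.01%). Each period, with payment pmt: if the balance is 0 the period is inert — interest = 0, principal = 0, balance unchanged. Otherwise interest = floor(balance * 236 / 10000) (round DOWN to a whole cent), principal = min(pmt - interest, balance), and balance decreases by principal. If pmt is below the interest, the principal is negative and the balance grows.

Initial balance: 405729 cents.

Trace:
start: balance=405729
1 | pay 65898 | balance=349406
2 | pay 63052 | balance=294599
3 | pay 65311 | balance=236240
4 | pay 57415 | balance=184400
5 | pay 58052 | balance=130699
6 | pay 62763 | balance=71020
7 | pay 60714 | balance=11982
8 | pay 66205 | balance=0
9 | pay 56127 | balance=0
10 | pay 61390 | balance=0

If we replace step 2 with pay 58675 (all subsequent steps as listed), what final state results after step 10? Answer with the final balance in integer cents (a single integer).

(re-executing from step 2 with the substitution; state before step 2: balance=349406)
2 | pay 58675 | balance=298976
3 | pay 65311 | balance=240720
4 | pay 57415 | balance=188985
5 | pay 58052 | balance=135393
6 | pay 62763 | balance=75825
7 | pay 60714 | balance=16900
8 | pay 66205 | balance=0
9 | pay 56127 | balance=0
10 | pay 61390 | balance=0

0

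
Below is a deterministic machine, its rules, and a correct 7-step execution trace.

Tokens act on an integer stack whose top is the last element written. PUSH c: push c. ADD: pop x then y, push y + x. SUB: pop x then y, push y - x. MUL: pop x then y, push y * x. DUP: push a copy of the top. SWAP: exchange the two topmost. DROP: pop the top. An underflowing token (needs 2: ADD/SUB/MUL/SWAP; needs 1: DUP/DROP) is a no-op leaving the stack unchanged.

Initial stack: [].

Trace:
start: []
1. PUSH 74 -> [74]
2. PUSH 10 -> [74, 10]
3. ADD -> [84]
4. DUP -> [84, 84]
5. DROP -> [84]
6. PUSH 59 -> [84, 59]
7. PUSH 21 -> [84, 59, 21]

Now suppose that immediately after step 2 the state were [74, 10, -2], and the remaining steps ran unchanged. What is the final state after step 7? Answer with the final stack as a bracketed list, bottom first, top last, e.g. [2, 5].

state after step 2 := [74, 10, -2]
3. ADD -> [74, 8]
4. DUP -> [74, 8, 8]
5. DROP -> [74, 8]
6. PUSH 59 -> [74, 8, 59]
7. PUSH 21 -> [74, 8, 59, 21]

[74, 8, 59, 21]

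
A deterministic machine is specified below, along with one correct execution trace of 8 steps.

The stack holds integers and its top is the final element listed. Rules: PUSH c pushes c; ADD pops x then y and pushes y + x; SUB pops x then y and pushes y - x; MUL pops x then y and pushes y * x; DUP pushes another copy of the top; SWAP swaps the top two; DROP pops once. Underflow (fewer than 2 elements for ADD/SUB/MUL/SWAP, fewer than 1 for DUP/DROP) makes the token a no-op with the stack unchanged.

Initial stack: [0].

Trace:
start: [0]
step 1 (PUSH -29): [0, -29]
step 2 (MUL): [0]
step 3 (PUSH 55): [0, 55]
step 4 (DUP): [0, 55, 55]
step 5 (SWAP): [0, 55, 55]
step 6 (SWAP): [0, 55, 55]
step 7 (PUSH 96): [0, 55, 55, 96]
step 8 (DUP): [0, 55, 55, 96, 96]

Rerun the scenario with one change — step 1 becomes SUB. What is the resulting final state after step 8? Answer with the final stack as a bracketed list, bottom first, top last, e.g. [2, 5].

(re-executing from step 1 with the substitution; state before step 1: [0])
step 1 (SUB): [0]
step 2 (MUL): [0]
step 3 (PUSH 55): [0, 55]
step 4 (DUP): [0, 55, 55]
step 5 (SWAP): [0, 55, 55]
step 6 (SWAP): [0, 55, 55]
step 7 (PUSH 96): [0, 55, 55, 96]
step 8 (DUP): [0, 55, 55, 96, 96]

[0, 55, 55, 96, 96]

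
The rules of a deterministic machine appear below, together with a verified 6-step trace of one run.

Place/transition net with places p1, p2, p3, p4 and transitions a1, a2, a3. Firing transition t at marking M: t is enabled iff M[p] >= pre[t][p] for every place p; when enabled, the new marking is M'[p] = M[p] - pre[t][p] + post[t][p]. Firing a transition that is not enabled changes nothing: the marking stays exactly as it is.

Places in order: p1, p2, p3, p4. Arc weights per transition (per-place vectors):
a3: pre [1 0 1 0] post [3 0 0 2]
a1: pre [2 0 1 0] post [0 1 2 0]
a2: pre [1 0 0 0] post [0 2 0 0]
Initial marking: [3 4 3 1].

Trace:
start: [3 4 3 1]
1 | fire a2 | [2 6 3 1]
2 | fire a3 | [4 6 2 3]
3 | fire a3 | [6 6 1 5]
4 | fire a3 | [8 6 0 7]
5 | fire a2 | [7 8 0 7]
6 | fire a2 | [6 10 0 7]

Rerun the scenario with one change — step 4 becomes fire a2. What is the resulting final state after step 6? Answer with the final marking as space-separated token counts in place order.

3 12 1 5

(re-executing from step 4 with the substitution; state before step 4: [6 6 1 5])
4 | fire a2 | [5 8 1 5]
5 | fire a2 | [4 10 1 5]
6 | fire a2 | [3 12 1 5]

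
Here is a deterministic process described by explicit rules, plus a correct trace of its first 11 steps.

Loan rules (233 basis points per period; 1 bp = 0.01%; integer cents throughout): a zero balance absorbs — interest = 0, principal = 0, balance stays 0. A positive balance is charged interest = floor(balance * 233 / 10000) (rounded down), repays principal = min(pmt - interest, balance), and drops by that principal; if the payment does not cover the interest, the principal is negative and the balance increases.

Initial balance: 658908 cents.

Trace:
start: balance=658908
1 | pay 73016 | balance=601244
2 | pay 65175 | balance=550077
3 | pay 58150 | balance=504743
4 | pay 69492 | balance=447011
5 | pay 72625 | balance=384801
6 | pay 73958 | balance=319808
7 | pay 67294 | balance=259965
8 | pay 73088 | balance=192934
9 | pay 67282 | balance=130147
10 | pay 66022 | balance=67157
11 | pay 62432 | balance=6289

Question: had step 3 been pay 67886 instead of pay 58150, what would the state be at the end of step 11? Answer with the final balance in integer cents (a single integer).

0

(re-executing from step 3 with the substitution; state before step 3: balance=550077)
3 | pay 67886 | balance=495007
4 | pay 69492 | balance=437048
5 | pay 72625 | balance=374606
6 | pay 73958 | balance=309376
7 | pay 67294 | balance=249290
8 | pay 73088 | balance=182010
9 | pay 67282 | balance=118968
10 | pay 66022 | balance=55717
11 | pay 62432 | balance=0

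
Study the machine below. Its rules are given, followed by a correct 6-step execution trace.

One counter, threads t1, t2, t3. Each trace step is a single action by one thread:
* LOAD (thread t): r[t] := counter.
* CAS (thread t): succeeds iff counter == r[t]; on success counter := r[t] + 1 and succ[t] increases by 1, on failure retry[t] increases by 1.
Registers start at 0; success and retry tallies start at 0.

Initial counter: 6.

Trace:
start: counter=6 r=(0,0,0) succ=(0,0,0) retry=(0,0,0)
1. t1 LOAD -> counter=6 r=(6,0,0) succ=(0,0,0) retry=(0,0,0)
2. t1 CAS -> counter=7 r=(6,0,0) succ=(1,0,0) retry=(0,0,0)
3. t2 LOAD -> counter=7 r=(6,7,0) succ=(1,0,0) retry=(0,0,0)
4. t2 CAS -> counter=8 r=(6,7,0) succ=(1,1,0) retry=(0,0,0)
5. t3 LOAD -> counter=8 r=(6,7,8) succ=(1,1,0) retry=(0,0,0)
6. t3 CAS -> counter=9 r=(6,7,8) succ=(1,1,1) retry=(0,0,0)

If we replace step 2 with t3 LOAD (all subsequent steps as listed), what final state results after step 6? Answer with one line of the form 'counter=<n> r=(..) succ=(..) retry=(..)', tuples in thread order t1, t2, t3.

counter=8 r=(6,6,7) succ=(0,1,1) retry=(0,0,0)

(re-executing from step 2 with the substitution; state before step 2: counter=6 r=(6,0,0) succ=(0,0,0) retry=(0,0,0))
2. t3 LOAD -> counter=6 r=(6,0,6) succ=(0,0,0) retry=(0,0,0)
3. t2 LOAD -> counter=6 r=(6,6,6) succ=(0,0,0) retry=(0,0,0)
4. t2 CAS -> counter=7 r=(6,6,6) succ=(0,1,0) retry=(0,0,0)
5. t3 LOAD -> counter=7 r=(6,6,7) succ=(0,1,0) retry=(0,0,0)
6. t3 CAS -> counter=8 r=(6,6,7) succ=(0,1,1) retry=(0,0,0)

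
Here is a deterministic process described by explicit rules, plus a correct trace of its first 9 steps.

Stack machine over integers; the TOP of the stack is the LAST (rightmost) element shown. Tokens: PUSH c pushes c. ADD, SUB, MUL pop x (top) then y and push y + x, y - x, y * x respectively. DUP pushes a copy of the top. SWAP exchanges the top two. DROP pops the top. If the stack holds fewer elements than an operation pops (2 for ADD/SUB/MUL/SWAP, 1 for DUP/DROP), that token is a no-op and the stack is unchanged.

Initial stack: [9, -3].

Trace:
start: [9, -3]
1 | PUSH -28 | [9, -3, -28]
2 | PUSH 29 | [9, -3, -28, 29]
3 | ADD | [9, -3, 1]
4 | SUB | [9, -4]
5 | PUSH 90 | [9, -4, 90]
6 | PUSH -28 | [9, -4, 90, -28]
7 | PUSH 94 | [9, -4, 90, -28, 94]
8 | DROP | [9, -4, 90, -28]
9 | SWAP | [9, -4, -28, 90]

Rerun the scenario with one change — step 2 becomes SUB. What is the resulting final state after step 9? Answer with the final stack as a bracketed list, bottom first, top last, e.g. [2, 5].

[34, -28, 90]

(re-executing from step 2 with the substitution; state before step 2: [9, -3, -28])
2 | SUB | [9, 25]
3 | ADD | [34]
4 | SUB | [34]
5 | PUSH 90 | [34, 90]
6 | PUSH -28 | [34, 90, -28]
7 | PUSH 94 | [34, 90, -28, 94]
8 | DROP | [34, 90, -28]
9 | SWAP | [34, -28, 90]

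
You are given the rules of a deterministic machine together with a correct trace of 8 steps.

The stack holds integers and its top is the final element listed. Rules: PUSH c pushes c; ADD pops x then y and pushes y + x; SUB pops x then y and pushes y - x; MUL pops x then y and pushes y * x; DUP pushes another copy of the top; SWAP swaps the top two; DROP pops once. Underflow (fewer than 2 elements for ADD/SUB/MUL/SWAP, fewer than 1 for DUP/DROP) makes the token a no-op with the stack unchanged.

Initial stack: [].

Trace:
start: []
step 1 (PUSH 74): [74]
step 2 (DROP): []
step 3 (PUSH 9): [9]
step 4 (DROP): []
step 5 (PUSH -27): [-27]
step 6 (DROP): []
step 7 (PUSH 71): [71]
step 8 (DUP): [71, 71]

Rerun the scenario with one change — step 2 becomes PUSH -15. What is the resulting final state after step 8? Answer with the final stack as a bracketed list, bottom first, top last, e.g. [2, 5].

(re-executing from step 2 with the substitution; state before step 2: [74])
step 2 (PUSH -15): [74, -15]
step 3 (PUSH 9): [74, -15, 9]
step 4 (DROP): [74, -15]
step 5 (PUSH -27): [74, -15, -27]
step 6 (DROP): [74, -15]
step 7 (PUSH 71): [74, -15, 71]
step 8 (DUP): [74, -15, 71, 71]

[74, -15, 71, 71]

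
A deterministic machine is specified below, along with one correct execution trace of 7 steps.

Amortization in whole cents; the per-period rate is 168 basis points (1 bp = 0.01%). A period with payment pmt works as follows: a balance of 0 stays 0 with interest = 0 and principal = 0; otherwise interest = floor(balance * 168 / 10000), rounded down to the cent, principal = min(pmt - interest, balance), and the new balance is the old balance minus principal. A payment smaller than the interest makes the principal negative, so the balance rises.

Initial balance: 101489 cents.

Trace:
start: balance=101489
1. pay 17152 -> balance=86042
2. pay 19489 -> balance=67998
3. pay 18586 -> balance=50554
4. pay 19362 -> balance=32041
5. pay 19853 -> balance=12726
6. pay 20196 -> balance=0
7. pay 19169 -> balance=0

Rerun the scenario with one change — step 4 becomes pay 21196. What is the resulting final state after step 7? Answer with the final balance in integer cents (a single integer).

0

(re-executing from step 4 with the substitution; state before step 4: balance=50554)
4. pay 21196 -> balance=30207
5. pay 19853 -> balance=10861
6. pay 20196 -> balance=0
7. pay 19169 -> balance=0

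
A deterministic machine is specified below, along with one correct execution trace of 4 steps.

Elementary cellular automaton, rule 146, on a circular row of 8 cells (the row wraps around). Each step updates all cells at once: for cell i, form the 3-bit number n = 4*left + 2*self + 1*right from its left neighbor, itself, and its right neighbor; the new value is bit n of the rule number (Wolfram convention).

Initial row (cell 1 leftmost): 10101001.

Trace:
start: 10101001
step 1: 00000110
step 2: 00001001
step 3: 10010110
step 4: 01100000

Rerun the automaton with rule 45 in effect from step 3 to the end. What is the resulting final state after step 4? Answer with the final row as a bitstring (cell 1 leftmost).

(re-executing steps 3..4 under rule 45; state before step 3: 00001001)
step 3: 01101001
step 4: 11011001

11011001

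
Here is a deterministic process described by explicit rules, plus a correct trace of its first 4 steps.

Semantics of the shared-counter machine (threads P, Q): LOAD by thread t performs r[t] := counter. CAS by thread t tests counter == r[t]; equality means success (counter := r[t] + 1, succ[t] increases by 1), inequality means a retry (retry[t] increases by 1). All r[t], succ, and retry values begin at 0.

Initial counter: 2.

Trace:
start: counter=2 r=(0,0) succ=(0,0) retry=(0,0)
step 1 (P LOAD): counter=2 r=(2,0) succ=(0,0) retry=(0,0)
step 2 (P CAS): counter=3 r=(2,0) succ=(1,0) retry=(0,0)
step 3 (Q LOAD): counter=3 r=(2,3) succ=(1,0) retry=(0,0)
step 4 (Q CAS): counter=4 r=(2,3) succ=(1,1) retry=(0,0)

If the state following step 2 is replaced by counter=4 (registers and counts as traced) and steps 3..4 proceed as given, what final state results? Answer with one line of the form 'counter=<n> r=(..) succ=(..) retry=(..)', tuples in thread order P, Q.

counter=5 r=(2,4) succ=(1,1) retry=(0,0)

state after step 2 := counter=4 r=(2,0) succ=(1,0) retry=(0,0)
step 3 (Q LOAD): counter=4 r=(2,4) succ=(1,0) retry=(0,0)
step 4 (Q CAS): counter=5 r=(2,4) succ=(1,1) retry=(0,0)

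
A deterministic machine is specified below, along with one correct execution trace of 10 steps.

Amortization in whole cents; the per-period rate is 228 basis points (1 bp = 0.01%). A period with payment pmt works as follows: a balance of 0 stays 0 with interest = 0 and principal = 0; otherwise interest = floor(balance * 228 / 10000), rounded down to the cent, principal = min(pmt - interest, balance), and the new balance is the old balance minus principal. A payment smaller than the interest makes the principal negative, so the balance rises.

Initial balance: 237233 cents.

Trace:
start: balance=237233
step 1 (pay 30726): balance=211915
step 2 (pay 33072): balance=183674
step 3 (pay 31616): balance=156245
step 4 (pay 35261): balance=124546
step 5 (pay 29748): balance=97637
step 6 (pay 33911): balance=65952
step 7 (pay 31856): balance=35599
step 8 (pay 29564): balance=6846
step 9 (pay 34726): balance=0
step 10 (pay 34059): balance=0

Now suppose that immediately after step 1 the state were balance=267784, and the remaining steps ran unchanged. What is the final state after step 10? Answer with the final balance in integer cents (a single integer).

6020

state after step 1 := balance=267784
step 2 (pay 33072): balance=240817
step 3 (pay 31616): balance=214691
step 4 (pay 35261): balance=184324
step 5 (pay 29748): balance=158778
step 6 (pay 33911): balance=128487
step 7 (pay 31856): balance=99560
step 8 (pay 29564): balance=72265
step 9 (pay 34726): balance=39186
step 10 (pay 34059): balance=6020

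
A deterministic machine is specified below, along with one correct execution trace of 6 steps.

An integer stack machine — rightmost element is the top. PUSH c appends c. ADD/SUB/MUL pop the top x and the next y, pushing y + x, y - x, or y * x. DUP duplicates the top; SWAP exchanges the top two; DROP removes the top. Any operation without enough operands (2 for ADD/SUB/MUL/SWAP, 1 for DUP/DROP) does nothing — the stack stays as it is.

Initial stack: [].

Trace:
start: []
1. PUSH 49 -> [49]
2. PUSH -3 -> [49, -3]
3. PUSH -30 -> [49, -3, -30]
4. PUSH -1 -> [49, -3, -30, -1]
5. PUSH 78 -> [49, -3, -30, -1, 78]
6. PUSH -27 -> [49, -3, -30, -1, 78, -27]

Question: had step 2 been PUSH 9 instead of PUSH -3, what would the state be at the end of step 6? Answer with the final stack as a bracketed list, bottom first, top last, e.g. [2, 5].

[49, 9, -30, -1, 78, -27]

(re-executing from step 2 with the substitution; state before step 2: [49])
2. PUSH 9 -> [49, 9]
3. PUSH -30 -> [49, 9, -30]
4. PUSH -1 -> [49, 9, -30, -1]
5. PUSH 78 -> [49, 9, -30, -1, 78]
6. PUSH -27 -> [49, 9, -30, -1, 78, -27]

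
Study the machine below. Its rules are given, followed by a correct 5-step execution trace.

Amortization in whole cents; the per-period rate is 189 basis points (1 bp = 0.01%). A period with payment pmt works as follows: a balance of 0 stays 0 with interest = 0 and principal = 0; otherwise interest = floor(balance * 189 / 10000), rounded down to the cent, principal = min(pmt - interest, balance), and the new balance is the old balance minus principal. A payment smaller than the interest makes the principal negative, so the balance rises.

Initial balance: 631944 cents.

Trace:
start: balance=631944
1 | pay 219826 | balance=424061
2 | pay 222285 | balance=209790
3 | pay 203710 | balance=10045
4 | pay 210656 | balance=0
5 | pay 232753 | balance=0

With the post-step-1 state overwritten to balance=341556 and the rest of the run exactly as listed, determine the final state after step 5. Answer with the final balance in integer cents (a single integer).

0

state after step 1 := balance=341556
2 | pay 222285 | balance=125726
3 | pay 203710 | balance=0
4 | pay 210656 | balance=0
5 | pay 232753 | balance=0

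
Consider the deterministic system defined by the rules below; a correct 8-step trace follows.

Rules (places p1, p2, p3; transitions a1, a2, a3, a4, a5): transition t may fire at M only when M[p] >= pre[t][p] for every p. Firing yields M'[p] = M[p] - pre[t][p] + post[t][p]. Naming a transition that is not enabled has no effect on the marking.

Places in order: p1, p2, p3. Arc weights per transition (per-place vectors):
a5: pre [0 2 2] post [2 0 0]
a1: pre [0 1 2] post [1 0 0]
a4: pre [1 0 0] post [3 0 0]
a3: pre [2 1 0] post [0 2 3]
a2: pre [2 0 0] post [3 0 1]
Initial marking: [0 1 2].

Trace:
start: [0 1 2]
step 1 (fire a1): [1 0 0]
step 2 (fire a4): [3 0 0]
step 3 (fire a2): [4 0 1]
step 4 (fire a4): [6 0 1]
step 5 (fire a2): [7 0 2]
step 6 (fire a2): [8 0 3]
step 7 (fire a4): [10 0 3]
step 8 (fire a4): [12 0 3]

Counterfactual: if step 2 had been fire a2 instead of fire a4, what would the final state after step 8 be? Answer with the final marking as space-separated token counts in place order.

9 0 2

(re-executing from step 2 with the substitution; state before step 2: [1 0 0])
step 2 (fire a2): [1 0 0]
step 3 (fire a2): [1 0 0]
step 4 (fire a4): [3 0 0]
step 5 (fire a2): [4 0 1]
step 6 (fire a2): [5 0 2]
step 7 (fire a4): [7 0 2]
step 8 (fire a4): [9 0 2]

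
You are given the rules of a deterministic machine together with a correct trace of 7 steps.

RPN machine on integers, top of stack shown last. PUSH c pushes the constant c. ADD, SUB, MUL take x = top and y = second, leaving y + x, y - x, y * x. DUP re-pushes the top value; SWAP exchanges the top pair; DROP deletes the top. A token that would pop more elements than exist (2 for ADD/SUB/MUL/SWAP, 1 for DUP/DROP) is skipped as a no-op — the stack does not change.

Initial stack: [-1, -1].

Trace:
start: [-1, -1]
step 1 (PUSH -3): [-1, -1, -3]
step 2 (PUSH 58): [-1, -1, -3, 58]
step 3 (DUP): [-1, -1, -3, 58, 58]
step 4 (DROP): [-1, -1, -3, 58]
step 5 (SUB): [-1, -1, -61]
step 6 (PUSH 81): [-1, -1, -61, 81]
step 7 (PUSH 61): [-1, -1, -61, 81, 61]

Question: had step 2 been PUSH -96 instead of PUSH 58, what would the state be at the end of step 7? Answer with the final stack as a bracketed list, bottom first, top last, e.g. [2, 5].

[-1, -1, 93, 81, 61]

(re-executing from step 2 with the substitution; state before step 2: [-1, -1, -3])
step 2 (PUSH -96): [-1, -1, -3, -96]
step 3 (DUP): [-1, -1, -3, -96, -96]
step 4 (DROP): [-1, -1, -3, -96]
step 5 (SUB): [-1, -1, 93]
step 6 (PUSH 81): [-1, -1, 93, 81]
step 7 (PUSH 61): [-1, -1, 93, 81, 61]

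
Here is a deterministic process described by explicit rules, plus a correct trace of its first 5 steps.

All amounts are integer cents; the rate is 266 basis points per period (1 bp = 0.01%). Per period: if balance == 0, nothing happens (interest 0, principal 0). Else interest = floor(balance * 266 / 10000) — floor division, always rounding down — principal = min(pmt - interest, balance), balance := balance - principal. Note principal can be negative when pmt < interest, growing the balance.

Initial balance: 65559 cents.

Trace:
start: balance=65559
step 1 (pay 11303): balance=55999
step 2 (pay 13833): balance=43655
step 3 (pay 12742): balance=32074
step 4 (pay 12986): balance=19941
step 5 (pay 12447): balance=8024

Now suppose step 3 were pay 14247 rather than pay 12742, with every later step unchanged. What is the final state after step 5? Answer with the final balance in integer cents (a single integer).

(re-executing from step 3 with the substitution; state before step 3: balance=43655)
step 3 (pay 14247): balance=30569
step 4 (pay 12986): balance=18396
step 5 (pay 12447): balance=6438

6438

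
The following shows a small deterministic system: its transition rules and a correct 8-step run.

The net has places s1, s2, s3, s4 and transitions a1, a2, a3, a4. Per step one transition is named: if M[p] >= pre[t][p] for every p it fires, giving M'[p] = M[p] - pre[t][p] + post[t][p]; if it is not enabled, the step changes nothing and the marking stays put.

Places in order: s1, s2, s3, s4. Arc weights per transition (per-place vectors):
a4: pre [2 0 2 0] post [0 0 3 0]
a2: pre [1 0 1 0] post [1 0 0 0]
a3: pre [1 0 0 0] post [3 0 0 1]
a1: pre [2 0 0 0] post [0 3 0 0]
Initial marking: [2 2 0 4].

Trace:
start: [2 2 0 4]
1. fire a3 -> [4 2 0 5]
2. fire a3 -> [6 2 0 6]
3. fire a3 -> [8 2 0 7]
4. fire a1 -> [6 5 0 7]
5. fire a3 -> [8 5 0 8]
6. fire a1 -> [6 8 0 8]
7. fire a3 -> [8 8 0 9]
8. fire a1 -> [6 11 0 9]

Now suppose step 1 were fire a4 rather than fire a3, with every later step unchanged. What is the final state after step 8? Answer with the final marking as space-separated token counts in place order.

4 11 0 8

(re-executing from step 1 with the substitution; state before step 1: [2 2 0 4])
1. fire a4 -> [2 2 0 4]
2. fire a3 -> [4 2 0 5]
3. fire a3 -> [6 2 0 6]
4. fire a1 -> [4 5 0 6]
5. fire a3 -> [6 5 0 7]
6. fire a1 -> [4 8 0 7]
7. fire a3 -> [6 8 0 8]
8. fire a1 -> [4 11 0 8]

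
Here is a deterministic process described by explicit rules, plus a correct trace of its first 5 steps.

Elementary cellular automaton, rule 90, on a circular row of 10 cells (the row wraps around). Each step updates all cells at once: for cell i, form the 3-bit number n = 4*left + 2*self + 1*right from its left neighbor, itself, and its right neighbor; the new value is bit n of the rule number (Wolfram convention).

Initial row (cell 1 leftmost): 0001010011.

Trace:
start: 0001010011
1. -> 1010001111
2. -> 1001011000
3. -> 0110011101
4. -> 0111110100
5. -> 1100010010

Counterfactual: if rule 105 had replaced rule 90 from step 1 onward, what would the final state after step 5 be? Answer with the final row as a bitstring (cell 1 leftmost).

1111000101

(re-executing steps 1..5 under rule 105; state before step 1: 0001010011)
1. -> 0100100011
2. -> 1000001011
3. -> 1011100110
4. -> 0110100111
5. -> 1111000101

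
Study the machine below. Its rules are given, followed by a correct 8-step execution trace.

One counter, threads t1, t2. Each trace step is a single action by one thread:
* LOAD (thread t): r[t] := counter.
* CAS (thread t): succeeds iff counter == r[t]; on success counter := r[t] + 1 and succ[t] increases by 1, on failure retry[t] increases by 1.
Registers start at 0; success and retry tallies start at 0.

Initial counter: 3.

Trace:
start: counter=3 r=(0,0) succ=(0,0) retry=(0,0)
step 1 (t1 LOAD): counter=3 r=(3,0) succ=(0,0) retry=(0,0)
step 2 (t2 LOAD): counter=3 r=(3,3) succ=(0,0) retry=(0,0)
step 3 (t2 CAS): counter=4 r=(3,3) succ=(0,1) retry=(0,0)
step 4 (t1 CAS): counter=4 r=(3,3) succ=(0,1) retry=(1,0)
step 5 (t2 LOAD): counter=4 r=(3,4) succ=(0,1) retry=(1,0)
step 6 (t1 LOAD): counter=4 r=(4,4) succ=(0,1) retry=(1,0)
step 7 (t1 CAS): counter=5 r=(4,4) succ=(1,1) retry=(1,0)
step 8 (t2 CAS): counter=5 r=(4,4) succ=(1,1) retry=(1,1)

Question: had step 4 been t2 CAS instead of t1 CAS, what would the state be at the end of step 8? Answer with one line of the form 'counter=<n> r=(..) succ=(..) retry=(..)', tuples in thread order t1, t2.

counter=5 r=(4,4) succ=(1,1) retry=(0,2)

(re-executing from step 4 with the substitution; state before step 4: counter=4 r=(3,3) succ=(0,1) retry=(0,0))
step 4 (t2 CAS): counter=4 r=(3,3) succ=(0,1) retry=(0,1)
step 5 (t2 LOAD): counter=4 r=(3,4) succ=(0,1) retry=(0,1)
step 6 (t1 LOAD): counter=4 r=(4,4) succ=(0,1) retry=(0,1)
step 7 (t1 CAS): counter=5 r=(4,4) succ=(1,1) retry=(0,1)
step 8 (t2 CAS): counter=5 r=(4,4) succ=(1,1) retry=(0,2)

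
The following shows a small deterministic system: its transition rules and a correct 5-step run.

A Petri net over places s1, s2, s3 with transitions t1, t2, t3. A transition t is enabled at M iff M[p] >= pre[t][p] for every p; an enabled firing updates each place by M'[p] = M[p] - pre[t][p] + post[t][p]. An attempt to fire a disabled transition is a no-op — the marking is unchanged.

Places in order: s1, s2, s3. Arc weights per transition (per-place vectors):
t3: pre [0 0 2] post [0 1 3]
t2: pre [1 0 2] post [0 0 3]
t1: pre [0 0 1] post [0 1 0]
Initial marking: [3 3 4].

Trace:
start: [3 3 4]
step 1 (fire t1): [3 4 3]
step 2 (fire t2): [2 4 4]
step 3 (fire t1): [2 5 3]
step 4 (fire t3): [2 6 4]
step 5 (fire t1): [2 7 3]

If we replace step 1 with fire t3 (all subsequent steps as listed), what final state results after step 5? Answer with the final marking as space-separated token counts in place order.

2 7 5

(re-executing from step 1 with the substitution; state before step 1: [3 3 4])
step 1 (fire t3): [3 4 5]
step 2 (fire t2): [2 4 6]
step 3 (fire t1): [2 5 5]
step 4 (fire t3): [2 6 6]
step 5 (fire t1): [2 7 5]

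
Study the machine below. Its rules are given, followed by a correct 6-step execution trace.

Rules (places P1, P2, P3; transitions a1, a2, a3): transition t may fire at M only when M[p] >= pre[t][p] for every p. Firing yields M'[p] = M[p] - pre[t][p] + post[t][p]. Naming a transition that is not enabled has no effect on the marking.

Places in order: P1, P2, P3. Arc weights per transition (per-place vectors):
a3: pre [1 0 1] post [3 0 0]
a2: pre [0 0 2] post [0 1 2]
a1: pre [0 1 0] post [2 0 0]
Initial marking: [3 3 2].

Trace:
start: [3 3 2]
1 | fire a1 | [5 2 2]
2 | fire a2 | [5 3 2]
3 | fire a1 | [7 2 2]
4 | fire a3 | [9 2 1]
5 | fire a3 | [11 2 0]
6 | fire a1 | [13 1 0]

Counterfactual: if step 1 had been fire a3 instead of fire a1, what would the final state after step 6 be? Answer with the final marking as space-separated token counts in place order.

11 1 0

(re-executing from step 1 with the substitution; state before step 1: [3 3 2])
1 | fire a3 | [5 3 1]
2 | fire a2 | [5 3 1]
3 | fire a1 | [7 2 1]
4 | fire a3 | [9 2 0]
5 | fire a3 | [9 2 0]
6 | fire a1 | [11 1 0]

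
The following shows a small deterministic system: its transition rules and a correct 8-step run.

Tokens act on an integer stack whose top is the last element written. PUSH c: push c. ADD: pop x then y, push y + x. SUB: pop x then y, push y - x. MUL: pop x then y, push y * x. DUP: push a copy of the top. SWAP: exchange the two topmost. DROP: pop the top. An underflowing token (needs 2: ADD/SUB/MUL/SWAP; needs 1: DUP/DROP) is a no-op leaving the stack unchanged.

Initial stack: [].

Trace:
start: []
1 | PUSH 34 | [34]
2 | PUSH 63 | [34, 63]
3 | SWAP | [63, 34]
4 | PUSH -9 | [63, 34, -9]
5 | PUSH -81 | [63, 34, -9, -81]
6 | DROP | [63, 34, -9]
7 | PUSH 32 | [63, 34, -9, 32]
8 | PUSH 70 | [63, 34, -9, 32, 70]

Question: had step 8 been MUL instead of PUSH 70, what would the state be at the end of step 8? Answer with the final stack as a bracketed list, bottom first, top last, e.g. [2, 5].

(re-executing from step 8 with the substitution; state before step 8: [63, 34, -9, 32])
8 | MUL | [63, 34, -288]

[63, 34, -288]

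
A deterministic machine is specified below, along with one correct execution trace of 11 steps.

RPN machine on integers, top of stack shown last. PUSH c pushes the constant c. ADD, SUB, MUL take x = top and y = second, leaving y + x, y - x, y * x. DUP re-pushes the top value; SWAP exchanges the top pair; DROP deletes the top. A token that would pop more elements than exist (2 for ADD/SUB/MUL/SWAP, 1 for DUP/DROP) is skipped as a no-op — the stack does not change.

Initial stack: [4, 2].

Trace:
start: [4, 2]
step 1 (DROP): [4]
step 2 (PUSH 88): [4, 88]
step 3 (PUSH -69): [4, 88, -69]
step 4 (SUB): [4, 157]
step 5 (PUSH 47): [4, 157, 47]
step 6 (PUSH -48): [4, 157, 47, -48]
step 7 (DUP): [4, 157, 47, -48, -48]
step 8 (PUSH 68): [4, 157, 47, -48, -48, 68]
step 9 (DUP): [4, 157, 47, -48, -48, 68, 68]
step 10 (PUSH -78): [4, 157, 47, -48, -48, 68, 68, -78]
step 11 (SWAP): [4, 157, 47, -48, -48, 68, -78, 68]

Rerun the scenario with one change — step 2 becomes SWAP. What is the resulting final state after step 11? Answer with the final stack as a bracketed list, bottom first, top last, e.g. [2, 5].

[73, 47, -48, -48, 68, -78, 68]

(re-executing from step 2 with the substitution; state before step 2: [4])
step 2 (SWAP): [4]
step 3 (PUSH -69): [4, -69]
step 4 (SUB): [73]
step 5 (PUSH 47): [73, 47]
step 6 (PUSH -48): [73, 47, -48]
step 7 (DUP): [73, 47, -48, -48]
step 8 (PUSH 68): [73, 47, -48, -48, 68]
step 9 (DUP): [73, 47, -48, -48, 68, 68]
step 10 (PUSH -78): [73, 47, -48, -48, 68, 68, -78]
step 11 (SWAP): [73, 47, -48, -48, 68, -78, 68]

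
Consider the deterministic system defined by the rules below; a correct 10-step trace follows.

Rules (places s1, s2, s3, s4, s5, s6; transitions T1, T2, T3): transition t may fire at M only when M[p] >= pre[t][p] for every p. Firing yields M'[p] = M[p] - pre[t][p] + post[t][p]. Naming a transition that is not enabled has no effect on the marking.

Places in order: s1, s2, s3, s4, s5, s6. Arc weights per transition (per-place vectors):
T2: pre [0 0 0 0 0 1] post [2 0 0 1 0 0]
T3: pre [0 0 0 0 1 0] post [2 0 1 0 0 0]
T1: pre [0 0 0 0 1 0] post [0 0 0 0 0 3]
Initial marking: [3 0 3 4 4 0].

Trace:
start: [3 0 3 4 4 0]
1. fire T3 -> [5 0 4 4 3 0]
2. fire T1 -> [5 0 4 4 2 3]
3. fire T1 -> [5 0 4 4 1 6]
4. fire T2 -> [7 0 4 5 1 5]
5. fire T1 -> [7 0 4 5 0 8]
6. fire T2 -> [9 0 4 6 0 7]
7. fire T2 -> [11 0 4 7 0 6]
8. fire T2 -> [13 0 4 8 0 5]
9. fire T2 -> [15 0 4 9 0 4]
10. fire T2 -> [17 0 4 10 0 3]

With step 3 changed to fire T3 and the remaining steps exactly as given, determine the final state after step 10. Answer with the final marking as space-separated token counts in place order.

19 0 5 10 0 0

(re-executing from step 3 with the substitution; state before step 3: [5 0 4 4 2 3])
3. fire T3 -> [7 0 5 4 1 3]
4. fire T2 -> [9 0 5 5 1 2]
5. fire T1 -> [9 0 5 5 0 5]
6. fire T2 -> [11 0 5 6 0 4]
7. fire T2 -> [13 0 5 7 0 3]
8. fire T2 -> [15 0 5 8 0 2]
9. fire T2 -> [17 0 5 9 0 1]
10. fire T2 -> [19 0 5 10 0 0]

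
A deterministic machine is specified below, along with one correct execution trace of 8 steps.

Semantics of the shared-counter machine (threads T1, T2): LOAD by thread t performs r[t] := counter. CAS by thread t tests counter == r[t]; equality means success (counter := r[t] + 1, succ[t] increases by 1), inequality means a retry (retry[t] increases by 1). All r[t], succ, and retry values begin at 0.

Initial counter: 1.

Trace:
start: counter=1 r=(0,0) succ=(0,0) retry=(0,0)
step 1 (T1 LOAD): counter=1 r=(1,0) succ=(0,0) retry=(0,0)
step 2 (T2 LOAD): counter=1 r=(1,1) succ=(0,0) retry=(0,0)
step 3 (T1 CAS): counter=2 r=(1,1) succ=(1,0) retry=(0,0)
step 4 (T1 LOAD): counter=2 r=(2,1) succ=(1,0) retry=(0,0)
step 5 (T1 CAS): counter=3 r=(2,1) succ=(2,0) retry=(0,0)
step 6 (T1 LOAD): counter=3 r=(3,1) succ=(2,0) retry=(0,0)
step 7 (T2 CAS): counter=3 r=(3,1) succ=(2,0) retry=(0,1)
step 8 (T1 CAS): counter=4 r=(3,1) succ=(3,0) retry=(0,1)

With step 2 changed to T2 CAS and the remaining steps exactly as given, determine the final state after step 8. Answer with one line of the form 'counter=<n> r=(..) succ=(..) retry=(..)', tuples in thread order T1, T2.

(re-executing from step 2 with the substitution; state before step 2: counter=1 r=(1,0) succ=(0,0) retry=(0,0))
step 2 (T2 CAS): counter=1 r=(1,0) succ=(0,0) retry=(0,1)
step 3 (T1 CAS): counter=2 r=(1,0) succ=(1,0) retry=(0,1)
step 4 (T1 LOAD): counter=2 r=(2,0) succ=(1,0) retry=(0,1)
step 5 (T1 CAS): counter=3 r=(2,0) succ=(2,0) retry=(0,1)
step 6 (T1 LOAD): counter=3 r=(3,0) succ=(2,0) retry=(0,1)
step 7 (T2 CAS): counter=3 r=(3,0) succ=(2,0) retry=(0,2)
step 8 (T1 CAS): counter=4 r=(3,0) succ=(3,0) retry=(0,2)

counter=4 r=(3,0) succ=(3,0) retry=(0,2)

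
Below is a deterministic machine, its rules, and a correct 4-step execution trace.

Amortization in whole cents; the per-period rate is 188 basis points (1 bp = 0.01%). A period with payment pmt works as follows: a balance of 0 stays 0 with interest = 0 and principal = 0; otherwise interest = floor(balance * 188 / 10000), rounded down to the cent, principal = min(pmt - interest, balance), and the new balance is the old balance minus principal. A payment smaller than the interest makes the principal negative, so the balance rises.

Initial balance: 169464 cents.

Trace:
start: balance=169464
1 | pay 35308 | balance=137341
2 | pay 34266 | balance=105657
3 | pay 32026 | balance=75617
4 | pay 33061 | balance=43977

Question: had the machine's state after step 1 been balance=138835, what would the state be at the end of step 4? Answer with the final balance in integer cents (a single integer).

45556

state after step 1 := balance=138835
2 | pay 34266 | balance=107179
3 | pay 32026 | balance=77167
4 | pay 33061 | balance=45556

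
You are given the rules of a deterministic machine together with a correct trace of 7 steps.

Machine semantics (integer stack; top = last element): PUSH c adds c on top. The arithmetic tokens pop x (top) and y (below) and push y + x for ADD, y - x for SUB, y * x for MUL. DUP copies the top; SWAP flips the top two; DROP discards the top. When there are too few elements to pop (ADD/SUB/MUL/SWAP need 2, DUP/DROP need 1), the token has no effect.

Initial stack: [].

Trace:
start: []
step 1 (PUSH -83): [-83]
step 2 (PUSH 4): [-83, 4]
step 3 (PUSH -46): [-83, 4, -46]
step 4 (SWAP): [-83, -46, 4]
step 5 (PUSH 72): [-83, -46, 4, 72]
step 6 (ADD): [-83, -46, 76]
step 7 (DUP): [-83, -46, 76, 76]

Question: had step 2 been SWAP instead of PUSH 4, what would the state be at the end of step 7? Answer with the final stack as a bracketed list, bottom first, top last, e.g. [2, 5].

[-46, -11, -11]

(re-executing from step 2 with the substitution; state before step 2: [-83])
step 2 (SWAP): [-83]
step 3 (PUSH -46): [-83, -46]
step 4 (SWAP): [-46, -83]
step 5 (PUSH 72): [-46, -83, 72]
step 6 (ADD): [-46, -11]
step 7 (DUP): [-46, -11, -11]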